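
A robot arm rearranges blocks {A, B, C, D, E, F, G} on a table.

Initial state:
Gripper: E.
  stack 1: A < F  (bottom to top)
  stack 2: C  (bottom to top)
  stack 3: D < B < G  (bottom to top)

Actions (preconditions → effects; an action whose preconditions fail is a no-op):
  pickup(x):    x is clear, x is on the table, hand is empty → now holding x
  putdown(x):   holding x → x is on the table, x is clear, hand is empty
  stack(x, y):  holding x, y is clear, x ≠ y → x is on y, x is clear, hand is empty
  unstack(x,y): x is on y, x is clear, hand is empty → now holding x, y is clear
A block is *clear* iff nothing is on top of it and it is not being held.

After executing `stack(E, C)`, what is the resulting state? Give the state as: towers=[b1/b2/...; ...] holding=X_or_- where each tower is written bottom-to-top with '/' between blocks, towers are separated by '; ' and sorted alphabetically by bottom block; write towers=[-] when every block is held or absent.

towers=[A/F; C/E; D/B/G] holding=-

before: towers=[A/F; C; D/B/G] holding=E
pre[stack(E, C)]: holding(E) ok, clear(C) ok, E≠C ok
all met → apply stack(E, C)
after:  towers=[A/F; C/E; D/B/G] holding=-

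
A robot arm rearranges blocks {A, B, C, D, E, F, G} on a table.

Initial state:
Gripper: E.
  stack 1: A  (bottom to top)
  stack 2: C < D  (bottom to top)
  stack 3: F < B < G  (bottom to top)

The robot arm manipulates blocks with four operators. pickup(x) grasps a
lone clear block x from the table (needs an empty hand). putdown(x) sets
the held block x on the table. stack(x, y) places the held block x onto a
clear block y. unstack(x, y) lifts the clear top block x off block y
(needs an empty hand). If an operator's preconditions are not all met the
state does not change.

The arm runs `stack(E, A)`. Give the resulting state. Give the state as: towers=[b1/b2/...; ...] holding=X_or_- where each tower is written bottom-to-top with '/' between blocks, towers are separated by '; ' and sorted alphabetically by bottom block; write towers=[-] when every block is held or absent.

before: towers=[A; C/D; F/B/G] holding=E
pre[stack(E, A)]: holding(E) ok, clear(A) ok, E≠A ok
all met → apply stack(E, A)
after:  towers=[A/E; C/D; F/B/G] holding=-

towers=[A/E; C/D; F/B/G] holding=-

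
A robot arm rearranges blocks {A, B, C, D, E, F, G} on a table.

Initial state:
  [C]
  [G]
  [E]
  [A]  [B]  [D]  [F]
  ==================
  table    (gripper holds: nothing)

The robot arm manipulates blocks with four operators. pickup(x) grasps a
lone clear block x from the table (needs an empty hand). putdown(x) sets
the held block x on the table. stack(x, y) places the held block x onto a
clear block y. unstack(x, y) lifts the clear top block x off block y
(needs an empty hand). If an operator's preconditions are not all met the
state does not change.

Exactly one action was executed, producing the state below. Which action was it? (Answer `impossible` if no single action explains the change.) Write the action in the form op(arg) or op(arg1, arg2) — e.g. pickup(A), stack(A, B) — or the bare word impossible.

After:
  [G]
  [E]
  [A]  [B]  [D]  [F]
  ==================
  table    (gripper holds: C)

target: towers=[A/E/G; B; D; F] holding=C
         pickup(B) → towers=[A/E/G/C; D; F] holding=B
         pickup(F) → towers=[A/E/G/C; B; D] holding=F
         pickup(D) → towers=[A/E/G/C; B; F] holding=D
     unstack(C, G) → towers=[A/E/G; B; D; F] holding=C  ← match

unstack(C, G)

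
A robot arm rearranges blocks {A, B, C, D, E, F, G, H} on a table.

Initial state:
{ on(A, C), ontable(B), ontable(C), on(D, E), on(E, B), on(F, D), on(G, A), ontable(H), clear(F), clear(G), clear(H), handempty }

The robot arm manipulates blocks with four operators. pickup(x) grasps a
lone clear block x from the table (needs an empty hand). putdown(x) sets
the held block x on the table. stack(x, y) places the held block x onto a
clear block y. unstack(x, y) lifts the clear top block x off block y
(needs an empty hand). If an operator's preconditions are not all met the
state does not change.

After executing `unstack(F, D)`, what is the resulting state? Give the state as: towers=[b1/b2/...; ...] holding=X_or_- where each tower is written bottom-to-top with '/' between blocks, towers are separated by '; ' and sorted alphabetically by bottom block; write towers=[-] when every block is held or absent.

towers=[B/E/D; C/A/G; H] holding=F

before: towers=[B/E/D/F; C/A/G; H] holding=-
pre[unstack(F, D)]: on(F,D) yes, clear(F) yes, handempty yes
all met → apply unstack(F, D)
after:  towers=[B/E/D; C/A/G; H] holding=F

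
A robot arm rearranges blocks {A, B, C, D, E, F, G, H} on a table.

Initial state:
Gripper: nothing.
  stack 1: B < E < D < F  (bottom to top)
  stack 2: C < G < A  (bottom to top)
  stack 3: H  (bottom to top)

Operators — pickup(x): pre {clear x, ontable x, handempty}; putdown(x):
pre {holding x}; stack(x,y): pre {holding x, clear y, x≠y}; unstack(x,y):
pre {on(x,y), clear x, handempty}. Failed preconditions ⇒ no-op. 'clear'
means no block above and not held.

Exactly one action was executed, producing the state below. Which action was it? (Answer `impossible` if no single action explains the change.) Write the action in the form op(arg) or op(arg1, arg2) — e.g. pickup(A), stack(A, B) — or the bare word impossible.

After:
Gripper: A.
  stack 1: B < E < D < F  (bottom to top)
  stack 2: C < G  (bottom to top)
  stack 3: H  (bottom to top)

unstack(A, G)

target: towers=[B/E/D/F; C/G; H] holding=A
     unstack(A, G) → towers=[B/E/D/F; C/G; H] holding=A  ← match
         pickup(H) → towers=[B/E/D/F; C/G/A] holding=H
     unstack(F, D) → towers=[B/E/D; C/G/A; H] holding=F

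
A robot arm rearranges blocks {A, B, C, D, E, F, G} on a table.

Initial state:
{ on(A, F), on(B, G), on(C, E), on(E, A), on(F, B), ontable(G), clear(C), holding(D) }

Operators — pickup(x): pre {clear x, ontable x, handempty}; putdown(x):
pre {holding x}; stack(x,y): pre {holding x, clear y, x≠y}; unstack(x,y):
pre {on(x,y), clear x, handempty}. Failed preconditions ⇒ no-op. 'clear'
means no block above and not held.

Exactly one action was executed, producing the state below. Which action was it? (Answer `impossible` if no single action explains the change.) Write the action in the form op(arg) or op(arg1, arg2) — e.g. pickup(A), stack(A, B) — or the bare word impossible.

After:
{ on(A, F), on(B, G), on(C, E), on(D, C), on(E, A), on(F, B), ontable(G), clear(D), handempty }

target: towers=[G/B/F/A/E/C/D] holding=-
        putdown(D) → towers=[D; G/B/F/A/E/C] holding=-
       stack(D, C) → towers=[G/B/F/A/E/C/D] holding=-  ← match

stack(D, C)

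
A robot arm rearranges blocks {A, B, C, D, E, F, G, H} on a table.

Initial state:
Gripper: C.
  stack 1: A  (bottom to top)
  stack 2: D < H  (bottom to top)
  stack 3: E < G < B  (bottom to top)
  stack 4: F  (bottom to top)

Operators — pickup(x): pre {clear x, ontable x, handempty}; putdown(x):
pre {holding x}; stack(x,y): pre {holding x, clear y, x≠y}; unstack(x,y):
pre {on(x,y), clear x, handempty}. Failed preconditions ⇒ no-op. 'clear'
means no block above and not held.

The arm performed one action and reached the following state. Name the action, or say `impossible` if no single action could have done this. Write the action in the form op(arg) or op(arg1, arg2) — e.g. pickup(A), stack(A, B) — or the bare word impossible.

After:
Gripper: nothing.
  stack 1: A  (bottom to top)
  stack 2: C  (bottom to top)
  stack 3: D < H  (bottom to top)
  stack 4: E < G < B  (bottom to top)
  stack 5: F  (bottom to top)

putdown(C)

target: towers=[A; C; D/H; E/G/B; F] holding=-
        putdown(C) → towers=[A; C; D/H; E/G/B; F] holding=-  ← match
       stack(C, A) → towers=[A/C; D/H; E/G/B; F] holding=-
       stack(C, H) → towers=[A; D/H/C; E/G/B; F] holding=-
       stack(C, B) → towers=[A; D/H; E/G/B/C; F] holding=-
       stack(C, F) → towers=[A; D/H; E/G/B; F/C] holding=-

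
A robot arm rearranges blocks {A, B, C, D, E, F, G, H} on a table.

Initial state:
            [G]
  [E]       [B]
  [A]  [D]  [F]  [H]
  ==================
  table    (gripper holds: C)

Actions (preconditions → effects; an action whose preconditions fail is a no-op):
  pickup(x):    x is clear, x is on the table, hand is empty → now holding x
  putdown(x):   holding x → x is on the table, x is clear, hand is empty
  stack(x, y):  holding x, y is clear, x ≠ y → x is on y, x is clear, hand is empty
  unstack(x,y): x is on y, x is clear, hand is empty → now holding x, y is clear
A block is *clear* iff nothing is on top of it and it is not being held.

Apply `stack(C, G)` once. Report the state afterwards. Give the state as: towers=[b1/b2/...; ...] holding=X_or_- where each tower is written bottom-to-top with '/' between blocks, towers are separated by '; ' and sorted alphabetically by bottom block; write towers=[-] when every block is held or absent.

before: towers=[A/E; D; F/B/G; H] holding=C
pre[stack(C, G)]: holding(C) ok, clear(G) ok, C≠G ok
all met → apply stack(C, G)
after:  towers=[A/E; D; F/B/G/C; H] holding=-

towers=[A/E; D; F/B/G/C; H] holding=-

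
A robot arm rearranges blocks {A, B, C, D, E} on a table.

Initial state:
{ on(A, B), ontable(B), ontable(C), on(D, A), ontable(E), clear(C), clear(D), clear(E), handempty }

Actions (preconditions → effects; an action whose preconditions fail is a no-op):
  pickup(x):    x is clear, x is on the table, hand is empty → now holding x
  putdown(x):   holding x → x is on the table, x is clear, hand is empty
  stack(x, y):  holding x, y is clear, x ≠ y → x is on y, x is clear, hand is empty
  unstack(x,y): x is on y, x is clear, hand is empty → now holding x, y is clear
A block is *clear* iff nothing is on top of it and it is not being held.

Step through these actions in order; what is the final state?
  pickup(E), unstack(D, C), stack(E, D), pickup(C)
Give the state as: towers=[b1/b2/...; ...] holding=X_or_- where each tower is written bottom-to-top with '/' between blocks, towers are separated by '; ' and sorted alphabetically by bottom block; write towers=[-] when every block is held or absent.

towers=[B/A/D/E] holding=C

step 1 (pickup(E)): towers=[B/A/D; C] holding=E
step 2 (unstack(D, C)) [no-op]: towers=[B/A/D; C] holding=E
step 3 (stack(E, D)): towers=[B/A/D/E; C] holding=-
step 4 (pickup(C)): towers=[B/A/D/E] holding=C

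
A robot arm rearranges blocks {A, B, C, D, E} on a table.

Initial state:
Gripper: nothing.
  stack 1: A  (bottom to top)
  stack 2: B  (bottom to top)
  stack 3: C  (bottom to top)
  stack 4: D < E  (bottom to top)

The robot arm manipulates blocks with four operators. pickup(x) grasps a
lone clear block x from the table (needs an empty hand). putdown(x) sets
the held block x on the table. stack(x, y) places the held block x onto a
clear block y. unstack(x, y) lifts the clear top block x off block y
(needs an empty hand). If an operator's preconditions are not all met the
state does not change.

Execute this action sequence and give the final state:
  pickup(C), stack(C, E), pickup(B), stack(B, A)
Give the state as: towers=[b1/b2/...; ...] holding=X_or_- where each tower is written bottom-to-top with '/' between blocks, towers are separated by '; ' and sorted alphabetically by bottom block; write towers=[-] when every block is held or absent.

step 1 (pickup(C)): towers=[A; B; D/E] holding=C
step 2 (stack(C, E)): towers=[A; B; D/E/C] holding=-
step 3 (pickup(B)): towers=[A; D/E/C] holding=B
step 4 (stack(B, A)): towers=[A/B; D/E/C] holding=-

towers=[A/B; D/E/C] holding=-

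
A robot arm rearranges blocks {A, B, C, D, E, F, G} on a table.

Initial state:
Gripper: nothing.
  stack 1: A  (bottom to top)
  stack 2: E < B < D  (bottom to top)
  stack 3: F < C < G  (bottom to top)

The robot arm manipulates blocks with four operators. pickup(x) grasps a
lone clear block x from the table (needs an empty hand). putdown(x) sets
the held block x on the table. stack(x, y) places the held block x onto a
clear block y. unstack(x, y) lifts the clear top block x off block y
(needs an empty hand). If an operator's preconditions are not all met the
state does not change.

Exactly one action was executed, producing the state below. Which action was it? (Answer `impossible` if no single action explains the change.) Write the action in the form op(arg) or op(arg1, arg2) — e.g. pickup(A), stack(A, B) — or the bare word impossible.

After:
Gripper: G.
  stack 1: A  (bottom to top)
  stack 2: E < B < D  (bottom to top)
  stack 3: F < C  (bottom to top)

unstack(G, C)

target: towers=[A; E/B/D; F/C] holding=G
     unstack(G, C) → towers=[A; E/B/D; F/C] holding=G  ← match
     unstack(D, B) → towers=[A; E/B; F/C/G] holding=D
         pickup(A) → towers=[E/B/D; F/C/G] holding=A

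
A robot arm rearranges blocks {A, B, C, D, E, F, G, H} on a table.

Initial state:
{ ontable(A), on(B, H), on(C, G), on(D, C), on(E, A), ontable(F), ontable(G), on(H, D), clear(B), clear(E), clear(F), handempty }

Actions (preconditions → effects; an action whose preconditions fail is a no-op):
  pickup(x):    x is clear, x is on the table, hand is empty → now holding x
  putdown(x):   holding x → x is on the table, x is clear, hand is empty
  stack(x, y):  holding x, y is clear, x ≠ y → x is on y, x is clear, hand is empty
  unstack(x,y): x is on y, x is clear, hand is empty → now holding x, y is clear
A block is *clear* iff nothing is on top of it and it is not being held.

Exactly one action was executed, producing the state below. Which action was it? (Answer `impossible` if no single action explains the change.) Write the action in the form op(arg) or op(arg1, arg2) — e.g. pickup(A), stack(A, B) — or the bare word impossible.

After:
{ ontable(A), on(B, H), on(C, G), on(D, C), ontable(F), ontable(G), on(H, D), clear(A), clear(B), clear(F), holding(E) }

unstack(E, A)

target: towers=[A; F; G/C/D/H/B] holding=E
     unstack(E, A) → towers=[A; F; G/C/D/H/B] holding=E  ← match
     unstack(B, H) → towers=[A/E; F; G/C/D/H] holding=B
         pickup(F) → towers=[A/E; G/C/D/H/B] holding=F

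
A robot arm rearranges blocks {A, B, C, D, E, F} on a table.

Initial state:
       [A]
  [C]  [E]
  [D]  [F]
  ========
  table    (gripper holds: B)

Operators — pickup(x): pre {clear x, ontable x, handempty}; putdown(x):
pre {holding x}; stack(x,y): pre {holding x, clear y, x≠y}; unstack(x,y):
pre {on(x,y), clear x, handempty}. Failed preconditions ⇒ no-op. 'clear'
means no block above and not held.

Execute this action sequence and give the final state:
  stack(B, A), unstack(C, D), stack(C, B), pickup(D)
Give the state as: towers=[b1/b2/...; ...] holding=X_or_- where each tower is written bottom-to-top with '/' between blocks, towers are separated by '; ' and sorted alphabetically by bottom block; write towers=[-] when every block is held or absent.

towers=[F/E/A/B/C] holding=D

step 1 (stack(B, A)): towers=[D/C; F/E/A/B] holding=-
step 2 (unstack(C, D)): towers=[D; F/E/A/B] holding=C
step 3 (stack(C, B)): towers=[D; F/E/A/B/C] holding=-
step 4 (pickup(D)): towers=[F/E/A/B/C] holding=D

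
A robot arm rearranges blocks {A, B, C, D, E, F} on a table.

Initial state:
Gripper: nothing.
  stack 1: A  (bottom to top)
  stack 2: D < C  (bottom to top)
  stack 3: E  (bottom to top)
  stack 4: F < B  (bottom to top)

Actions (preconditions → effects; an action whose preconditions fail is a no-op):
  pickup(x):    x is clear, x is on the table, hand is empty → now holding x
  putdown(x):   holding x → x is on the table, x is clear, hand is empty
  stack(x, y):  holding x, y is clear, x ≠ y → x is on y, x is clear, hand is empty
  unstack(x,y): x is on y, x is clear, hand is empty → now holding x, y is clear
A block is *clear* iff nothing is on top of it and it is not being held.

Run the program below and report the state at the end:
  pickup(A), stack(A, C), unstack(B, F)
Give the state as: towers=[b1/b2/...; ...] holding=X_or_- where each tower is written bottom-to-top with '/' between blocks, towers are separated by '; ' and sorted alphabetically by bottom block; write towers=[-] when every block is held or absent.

towers=[D/C/A; E; F] holding=B

step 1 (pickup(A)): towers=[D/C; E; F/B] holding=A
step 2 (stack(A, C)): towers=[D/C/A; E; F/B] holding=-
step 3 (unstack(B, F)): towers=[D/C/A; E; F] holding=B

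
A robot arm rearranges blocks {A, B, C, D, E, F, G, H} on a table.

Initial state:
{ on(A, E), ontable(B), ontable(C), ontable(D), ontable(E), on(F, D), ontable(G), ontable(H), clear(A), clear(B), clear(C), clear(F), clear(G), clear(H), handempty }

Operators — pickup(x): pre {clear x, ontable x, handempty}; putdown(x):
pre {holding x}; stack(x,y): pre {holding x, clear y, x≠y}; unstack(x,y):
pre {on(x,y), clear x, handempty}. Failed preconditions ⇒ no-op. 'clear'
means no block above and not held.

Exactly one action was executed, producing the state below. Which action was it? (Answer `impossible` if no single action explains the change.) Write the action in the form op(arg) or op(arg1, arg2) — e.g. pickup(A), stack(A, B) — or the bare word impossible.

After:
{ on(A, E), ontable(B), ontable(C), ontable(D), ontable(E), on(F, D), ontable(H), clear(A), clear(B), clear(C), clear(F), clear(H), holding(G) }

pickup(G)

target: towers=[B; C; D/F; E/A; H] holding=G
         pickup(G) → towers=[B; C; D/F; E/A; H] holding=G  ← match
     unstack(A, E) → towers=[B; C; D/F; E; G; H] holding=A
         pickup(H) → towers=[B; C; D/F; E/A; G] holding=H
         pickup(B) → towers=[C; D/F; E/A; G; H] holding=B
     unstack(F, D) → towers=[B; C; D; E/A; G; H] holding=F
         pickup(C) → towers=[B; D/F; E/A; G; H] holding=C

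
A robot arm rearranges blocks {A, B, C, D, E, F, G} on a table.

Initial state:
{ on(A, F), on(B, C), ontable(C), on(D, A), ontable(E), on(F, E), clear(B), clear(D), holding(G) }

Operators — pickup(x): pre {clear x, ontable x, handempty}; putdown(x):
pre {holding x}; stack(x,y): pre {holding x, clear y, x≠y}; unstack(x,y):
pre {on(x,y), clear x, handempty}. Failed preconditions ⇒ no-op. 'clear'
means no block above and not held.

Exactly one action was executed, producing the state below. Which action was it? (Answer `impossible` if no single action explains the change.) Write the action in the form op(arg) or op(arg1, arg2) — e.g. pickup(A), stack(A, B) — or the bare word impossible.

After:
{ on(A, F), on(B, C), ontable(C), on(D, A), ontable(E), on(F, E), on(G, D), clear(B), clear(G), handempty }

stack(G, D)

target: towers=[C/B; E/F/A/D/G] holding=-
        putdown(G) → towers=[C/B; E/F/A/D; G] holding=-
       stack(G, B) → towers=[C/B/G; E/F/A/D] holding=-
       stack(G, D) → towers=[C/B; E/F/A/D/G] holding=-  ← match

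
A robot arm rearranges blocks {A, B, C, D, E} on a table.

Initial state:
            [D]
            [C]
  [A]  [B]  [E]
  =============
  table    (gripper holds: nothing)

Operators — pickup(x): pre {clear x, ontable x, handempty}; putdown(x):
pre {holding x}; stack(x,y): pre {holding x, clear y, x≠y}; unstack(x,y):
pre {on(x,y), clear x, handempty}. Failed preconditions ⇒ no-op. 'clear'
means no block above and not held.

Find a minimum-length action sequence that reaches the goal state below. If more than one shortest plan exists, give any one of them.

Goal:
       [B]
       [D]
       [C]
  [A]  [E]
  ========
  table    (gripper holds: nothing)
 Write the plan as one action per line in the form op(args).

step 1 (pickup(B)): towers=[A; E/C/D] holding=B
step 2 (stack(B, D)): towers=[A; E/C/D/B] holding=-
goal check: towers=[A; E/C/D/B] holding=- — reached (length 2, optimal by BFS)

pickup(B)
stack(B, D)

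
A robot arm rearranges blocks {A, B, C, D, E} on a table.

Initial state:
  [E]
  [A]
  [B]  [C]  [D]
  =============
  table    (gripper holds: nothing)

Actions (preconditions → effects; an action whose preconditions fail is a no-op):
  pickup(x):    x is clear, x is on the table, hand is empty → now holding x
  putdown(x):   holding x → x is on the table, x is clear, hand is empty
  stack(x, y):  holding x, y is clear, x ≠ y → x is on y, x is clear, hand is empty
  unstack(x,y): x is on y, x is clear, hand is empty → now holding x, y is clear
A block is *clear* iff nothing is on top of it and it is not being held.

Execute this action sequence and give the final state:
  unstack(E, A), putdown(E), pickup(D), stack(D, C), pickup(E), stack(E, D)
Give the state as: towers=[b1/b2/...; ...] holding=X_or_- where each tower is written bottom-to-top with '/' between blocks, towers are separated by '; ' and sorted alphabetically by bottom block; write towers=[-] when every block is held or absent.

step 1 (unstack(E, A)): towers=[B/A; C; D] holding=E
step 2 (putdown(E)): towers=[B/A; C; D; E] holding=-
step 3 (pickup(D)): towers=[B/A; C; E] holding=D
step 4 (stack(D, C)): towers=[B/A; C/D; E] holding=-
step 5 (pickup(E)): towers=[B/A; C/D] holding=E
step 6 (stack(E, D)): towers=[B/A; C/D/E] holding=-

towers=[B/A; C/D/E] holding=-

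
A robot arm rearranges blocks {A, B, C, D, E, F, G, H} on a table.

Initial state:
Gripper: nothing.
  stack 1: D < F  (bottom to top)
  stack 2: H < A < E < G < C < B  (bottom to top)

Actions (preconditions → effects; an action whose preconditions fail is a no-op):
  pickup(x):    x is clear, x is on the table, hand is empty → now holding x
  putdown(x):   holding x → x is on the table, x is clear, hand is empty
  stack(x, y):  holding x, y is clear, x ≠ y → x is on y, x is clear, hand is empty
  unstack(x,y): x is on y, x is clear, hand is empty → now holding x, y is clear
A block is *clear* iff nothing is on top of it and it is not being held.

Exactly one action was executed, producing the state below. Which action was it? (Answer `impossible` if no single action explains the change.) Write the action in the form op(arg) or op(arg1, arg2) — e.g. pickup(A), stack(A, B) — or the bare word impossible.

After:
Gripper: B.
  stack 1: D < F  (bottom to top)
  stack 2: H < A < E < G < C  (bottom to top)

unstack(B, C)

target: towers=[D/F; H/A/E/G/C] holding=B
     unstack(B, C) → towers=[D/F; H/A/E/G/C] holding=B  ← match
     unstack(F, D) → towers=[D; H/A/E/G/C/B] holding=F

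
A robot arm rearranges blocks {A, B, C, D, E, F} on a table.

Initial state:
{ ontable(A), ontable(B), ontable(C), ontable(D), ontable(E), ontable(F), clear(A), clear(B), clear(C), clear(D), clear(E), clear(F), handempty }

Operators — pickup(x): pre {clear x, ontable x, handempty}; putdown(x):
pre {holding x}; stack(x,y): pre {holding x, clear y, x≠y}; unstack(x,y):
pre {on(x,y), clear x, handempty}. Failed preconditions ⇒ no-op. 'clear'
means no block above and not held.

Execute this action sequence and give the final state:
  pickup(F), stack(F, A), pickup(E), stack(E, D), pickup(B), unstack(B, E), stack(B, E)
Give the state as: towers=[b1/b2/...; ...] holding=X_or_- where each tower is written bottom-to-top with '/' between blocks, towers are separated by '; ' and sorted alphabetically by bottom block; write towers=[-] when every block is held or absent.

towers=[A/F; C; D/E/B] holding=-

step 1 (pickup(F)): towers=[A; B; C; D; E] holding=F
step 2 (stack(F, A)): towers=[A/F; B; C; D; E] holding=-
step 3 (pickup(E)): towers=[A/F; B; C; D] holding=E
step 4 (stack(E, D)): towers=[A/F; B; C; D/E] holding=-
step 5 (pickup(B)): towers=[A/F; C; D/E] holding=B
step 6 (unstack(B, E)) [no-op]: towers=[A/F; C; D/E] holding=B
step 7 (stack(B, E)): towers=[A/F; C; D/E/B] holding=-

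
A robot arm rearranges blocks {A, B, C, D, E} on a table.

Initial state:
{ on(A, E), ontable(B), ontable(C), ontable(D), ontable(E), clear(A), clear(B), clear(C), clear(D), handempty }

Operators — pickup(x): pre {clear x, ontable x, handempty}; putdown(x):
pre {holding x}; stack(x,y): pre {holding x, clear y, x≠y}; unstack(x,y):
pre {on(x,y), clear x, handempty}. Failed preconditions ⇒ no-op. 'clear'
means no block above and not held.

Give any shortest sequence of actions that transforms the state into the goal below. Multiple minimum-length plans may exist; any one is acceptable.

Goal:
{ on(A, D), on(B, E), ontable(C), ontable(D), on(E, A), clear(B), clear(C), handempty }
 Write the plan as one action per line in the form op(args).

step 1 (unstack(A, E)): towers=[B; C; D; E] holding=A
step 2 (stack(A, D)): towers=[B; C; D/A; E] holding=-
step 3 (pickup(E)): towers=[B; C; D/A] holding=E
step 4 (stack(E, A)): towers=[B; C; D/A/E] holding=-
step 5 (pickup(B)): towers=[C; D/A/E] holding=B
step 6 (stack(B, E)): towers=[C; D/A/E/B] holding=-
goal check: towers=[C; D/A/E/B] holding=- — reached (length 6, optimal by BFS)

unstack(A, E)
stack(A, D)
pickup(E)
stack(E, A)
pickup(B)
stack(B, E)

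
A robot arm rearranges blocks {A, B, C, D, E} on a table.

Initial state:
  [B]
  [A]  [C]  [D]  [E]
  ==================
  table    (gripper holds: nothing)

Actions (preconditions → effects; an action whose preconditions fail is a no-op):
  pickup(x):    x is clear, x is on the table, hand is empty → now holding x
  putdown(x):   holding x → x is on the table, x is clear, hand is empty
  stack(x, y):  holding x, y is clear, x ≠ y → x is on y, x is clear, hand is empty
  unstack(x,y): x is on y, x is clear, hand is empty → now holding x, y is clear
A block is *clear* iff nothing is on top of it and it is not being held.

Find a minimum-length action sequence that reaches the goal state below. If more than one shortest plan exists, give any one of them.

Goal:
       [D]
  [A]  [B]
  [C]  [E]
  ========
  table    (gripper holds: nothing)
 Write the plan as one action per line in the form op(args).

unstack(B, A)
stack(B, E)
pickup(D)
stack(D, B)
pickup(A)
stack(A, C)

step 1 (unstack(B, A)): towers=[A; C; D; E] holding=B
step 2 (stack(B, E)): towers=[A; C; D; E/B] holding=-
step 3 (pickup(D)): towers=[A; C; E/B] holding=D
step 4 (stack(D, B)): towers=[A; C; E/B/D] holding=-
step 5 (pickup(A)): towers=[C; E/B/D] holding=A
step 6 (stack(A, C)): towers=[C/A; E/B/D] holding=-
goal check: towers=[C/A; E/B/D] holding=- — reached (length 6, optimal by BFS)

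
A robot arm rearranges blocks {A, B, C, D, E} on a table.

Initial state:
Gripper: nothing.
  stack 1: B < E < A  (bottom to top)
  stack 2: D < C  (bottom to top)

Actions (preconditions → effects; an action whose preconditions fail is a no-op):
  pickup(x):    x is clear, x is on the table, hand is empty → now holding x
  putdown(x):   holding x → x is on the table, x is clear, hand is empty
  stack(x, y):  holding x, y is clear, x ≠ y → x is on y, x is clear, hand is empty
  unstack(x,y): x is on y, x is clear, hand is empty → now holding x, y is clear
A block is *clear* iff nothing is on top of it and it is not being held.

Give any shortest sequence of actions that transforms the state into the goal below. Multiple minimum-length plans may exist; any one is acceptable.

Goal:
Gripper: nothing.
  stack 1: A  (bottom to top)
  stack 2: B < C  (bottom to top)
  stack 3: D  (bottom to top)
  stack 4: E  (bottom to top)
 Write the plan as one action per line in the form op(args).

unstack(A, E)
putdown(A)
unstack(E, B)
putdown(E)
unstack(C, D)
stack(C, B)

step 1 (unstack(A, E)): towers=[B/E; D/C] holding=A
step 2 (putdown(A)): towers=[A; B/E; D/C] holding=-
step 3 (unstack(E, B)): towers=[A; B; D/C] holding=E
step 4 (putdown(E)): towers=[A; B; D/C; E] holding=-
step 5 (unstack(C, D)): towers=[A; B; D; E] holding=C
step 6 (stack(C, B)): towers=[A; B/C; D; E] holding=-
goal check: towers=[A; B/C; D; E] holding=- — reached (length 6, optimal by BFS)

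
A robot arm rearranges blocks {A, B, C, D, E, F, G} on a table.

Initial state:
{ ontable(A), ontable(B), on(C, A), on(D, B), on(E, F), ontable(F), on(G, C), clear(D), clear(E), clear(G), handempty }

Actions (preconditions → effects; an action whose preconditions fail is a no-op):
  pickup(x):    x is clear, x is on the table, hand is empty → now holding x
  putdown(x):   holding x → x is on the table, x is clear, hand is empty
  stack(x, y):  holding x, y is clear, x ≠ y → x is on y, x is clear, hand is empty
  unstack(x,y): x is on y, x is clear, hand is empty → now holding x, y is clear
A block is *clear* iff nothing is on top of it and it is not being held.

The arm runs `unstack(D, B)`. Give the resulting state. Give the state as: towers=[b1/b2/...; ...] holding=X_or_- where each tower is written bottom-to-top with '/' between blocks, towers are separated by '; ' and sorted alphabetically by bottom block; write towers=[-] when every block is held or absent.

towers=[A/C/G; B; F/E] holding=D

before: towers=[A/C/G; B/D; F/E] holding=-
pre[unstack(D, B)]: on(D,B) ok, clear(D) ok, handempty ok
all met → apply unstack(D, B)
after:  towers=[A/C/G; B; F/E] holding=D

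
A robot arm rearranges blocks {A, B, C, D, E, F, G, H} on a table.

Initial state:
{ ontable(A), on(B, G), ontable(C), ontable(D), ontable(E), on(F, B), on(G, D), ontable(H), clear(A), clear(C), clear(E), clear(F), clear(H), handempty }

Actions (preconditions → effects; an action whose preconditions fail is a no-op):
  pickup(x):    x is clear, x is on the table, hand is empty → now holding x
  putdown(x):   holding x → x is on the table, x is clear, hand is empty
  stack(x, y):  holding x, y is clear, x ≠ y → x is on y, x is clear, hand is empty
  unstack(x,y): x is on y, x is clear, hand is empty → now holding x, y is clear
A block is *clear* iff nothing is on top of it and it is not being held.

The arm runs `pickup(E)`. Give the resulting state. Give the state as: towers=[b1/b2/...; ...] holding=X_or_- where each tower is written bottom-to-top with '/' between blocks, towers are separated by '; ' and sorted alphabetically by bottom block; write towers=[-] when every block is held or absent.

towers=[A; C; D/G/B/F; H] holding=E

before: towers=[A; C; D/G/B/F; E; H] holding=-
pre[pickup(E)]: clear(E) ✓, ontable(E) ✓, handempty ✓
all met → apply pickup(E)
after:  towers=[A; C; D/G/B/F; H] holding=E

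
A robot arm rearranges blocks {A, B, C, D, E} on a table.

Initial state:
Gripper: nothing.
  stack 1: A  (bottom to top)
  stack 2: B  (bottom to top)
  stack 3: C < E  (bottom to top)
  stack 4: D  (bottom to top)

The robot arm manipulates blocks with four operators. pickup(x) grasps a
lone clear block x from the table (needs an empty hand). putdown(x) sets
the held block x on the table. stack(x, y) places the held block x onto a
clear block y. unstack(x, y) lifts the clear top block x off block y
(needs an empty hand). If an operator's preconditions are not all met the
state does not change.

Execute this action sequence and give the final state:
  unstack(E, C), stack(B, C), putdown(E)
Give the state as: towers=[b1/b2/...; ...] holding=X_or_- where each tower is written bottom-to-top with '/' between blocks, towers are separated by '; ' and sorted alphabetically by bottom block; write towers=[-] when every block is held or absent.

step 1 (unstack(E, C)): towers=[A; B; C; D] holding=E
step 2 (stack(B, C)) [no-op]: towers=[A; B; C; D] holding=E
step 3 (putdown(E)): towers=[A; B; C; D; E] holding=-

towers=[A; B; C; D; E] holding=-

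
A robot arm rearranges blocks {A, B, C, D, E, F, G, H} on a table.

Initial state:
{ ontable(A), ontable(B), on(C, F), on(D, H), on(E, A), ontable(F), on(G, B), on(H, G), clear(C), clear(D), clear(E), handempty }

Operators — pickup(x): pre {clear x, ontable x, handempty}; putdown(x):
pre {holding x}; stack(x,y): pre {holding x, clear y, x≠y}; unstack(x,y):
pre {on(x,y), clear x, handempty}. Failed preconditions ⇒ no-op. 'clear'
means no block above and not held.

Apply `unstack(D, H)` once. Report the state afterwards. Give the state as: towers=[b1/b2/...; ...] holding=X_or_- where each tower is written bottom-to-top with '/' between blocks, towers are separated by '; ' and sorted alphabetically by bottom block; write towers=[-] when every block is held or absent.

before: towers=[A/E; B/G/H/D; F/C] holding=-
pre[unstack(D, H)]: on(D,H) ok, clear(D) ok, handempty ok
all met → apply unstack(D, H)
after:  towers=[A/E; B/G/H; F/C] holding=D

towers=[A/E; B/G/H; F/C] holding=D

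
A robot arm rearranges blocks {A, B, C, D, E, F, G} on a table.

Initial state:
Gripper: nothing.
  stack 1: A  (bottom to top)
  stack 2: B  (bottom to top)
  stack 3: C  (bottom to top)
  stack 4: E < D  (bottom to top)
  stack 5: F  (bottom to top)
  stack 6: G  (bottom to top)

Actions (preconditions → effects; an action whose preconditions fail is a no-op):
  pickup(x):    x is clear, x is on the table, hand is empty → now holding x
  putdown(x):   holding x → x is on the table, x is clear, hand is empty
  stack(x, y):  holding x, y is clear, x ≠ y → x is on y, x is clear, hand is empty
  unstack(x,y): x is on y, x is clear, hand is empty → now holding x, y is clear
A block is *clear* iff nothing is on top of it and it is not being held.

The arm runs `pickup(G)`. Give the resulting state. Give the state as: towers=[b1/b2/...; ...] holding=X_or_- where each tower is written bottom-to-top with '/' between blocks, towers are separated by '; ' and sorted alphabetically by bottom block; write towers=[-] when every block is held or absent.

towers=[A; B; C; E/D; F] holding=G

before: towers=[A; B; C; E/D; F; G] holding=-
pre[pickup(G)]: clear(G) ✓, ontable(G) ✓, handempty ✓
all met → apply pickup(G)
after:  towers=[A; B; C; E/D; F] holding=G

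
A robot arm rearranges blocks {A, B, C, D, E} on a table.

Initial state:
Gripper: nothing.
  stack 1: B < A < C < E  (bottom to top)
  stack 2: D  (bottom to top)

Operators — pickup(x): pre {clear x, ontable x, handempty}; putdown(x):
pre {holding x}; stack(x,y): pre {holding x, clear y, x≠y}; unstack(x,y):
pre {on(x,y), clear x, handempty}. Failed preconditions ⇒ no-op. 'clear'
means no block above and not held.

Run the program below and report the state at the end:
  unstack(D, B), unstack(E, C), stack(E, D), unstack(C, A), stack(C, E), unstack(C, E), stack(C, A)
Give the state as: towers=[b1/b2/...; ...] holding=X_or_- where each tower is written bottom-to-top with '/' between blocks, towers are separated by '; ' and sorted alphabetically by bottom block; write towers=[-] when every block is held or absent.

step 1 (unstack(D, B)) [no-op]: towers=[B/A/C/E; D] holding=-
step 2 (unstack(E, C)): towers=[B/A/C; D] holding=E
step 3 (stack(E, D)): towers=[B/A/C; D/E] holding=-
step 4 (unstack(C, A)): towers=[B/A; D/E] holding=C
step 5 (stack(C, E)): towers=[B/A; D/E/C] holding=-
step 6 (unstack(C, E)): towers=[B/A; D/E] holding=C
step 7 (stack(C, A)): towers=[B/A/C; D/E] holding=-

towers=[B/A/C; D/E] holding=-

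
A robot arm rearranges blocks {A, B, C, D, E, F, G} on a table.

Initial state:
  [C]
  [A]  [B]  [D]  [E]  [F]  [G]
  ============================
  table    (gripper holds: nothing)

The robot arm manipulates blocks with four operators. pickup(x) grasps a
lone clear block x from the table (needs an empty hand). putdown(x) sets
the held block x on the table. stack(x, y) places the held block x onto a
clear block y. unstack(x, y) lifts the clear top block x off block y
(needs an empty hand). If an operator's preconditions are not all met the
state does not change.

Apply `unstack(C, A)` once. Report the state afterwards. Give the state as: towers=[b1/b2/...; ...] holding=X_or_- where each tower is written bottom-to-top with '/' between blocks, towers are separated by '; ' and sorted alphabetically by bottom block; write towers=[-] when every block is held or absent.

before: towers=[A/C; B; D; E; F; G] holding=-
pre[unstack(C, A)]: on(C,A) yes, clear(C) yes, handempty yes
all met → apply unstack(C, A)
after:  towers=[A; B; D; E; F; G] holding=C

towers=[A; B; D; E; F; G] holding=C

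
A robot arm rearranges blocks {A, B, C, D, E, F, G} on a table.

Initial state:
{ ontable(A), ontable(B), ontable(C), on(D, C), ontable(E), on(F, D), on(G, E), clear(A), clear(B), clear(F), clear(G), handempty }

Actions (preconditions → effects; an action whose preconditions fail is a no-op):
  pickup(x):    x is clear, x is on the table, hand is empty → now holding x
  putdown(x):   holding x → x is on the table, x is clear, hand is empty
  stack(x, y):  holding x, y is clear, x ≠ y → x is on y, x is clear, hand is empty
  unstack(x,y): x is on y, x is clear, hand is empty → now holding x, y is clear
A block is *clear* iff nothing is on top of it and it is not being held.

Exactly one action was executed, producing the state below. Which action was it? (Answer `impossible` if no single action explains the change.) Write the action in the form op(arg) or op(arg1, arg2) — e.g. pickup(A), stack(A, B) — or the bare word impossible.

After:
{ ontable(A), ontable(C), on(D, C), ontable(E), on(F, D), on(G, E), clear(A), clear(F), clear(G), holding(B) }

pickup(B)

target: towers=[A; C/D/F; E/G] holding=B
         pickup(B) → towers=[A; C/D/F; E/G] holding=B  ← match
     unstack(F, D) → towers=[A; B; C/D; E/G] holding=F
     unstack(G, E) → towers=[A; B; C/D/F; E] holding=G
         pickup(A) → towers=[B; C/D/F; E/G] holding=A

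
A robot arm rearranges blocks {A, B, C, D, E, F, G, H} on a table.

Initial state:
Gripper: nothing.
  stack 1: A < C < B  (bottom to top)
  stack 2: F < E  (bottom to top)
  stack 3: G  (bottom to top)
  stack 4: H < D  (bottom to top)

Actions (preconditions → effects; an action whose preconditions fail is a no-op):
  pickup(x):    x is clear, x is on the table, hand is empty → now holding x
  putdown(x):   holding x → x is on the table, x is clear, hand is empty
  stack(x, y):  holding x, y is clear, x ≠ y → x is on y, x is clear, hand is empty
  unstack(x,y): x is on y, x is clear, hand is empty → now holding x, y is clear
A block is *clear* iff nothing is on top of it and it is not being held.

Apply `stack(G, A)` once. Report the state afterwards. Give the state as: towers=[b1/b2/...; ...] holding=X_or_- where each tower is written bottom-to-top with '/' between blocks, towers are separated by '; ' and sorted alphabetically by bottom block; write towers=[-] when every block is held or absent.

before: towers=[A/C/B; F/E; G; H/D] holding=-
pre[stack(G, A)]: holding(G) no, clear(A) no, G≠A yes
holding(G), clear(A) unmet → stack(G, A) is a no-op
after:  towers=[A/C/B; F/E; G; H/D] holding=-

towers=[A/C/B; F/E; G; H/D] holding=-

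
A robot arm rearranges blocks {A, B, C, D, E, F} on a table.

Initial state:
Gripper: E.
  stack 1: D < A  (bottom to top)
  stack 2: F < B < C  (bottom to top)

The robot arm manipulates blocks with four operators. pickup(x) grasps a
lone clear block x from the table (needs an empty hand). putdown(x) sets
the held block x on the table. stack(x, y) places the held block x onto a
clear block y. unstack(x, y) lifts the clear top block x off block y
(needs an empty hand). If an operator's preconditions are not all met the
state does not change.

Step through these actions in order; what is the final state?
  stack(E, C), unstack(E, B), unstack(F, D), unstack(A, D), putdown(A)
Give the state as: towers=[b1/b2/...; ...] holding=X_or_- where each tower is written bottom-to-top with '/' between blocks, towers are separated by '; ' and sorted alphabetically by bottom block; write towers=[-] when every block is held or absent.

step 1 (stack(E, C)): towers=[D/A; F/B/C/E] holding=-
step 2 (unstack(E, B)) [no-op]: towers=[D/A; F/B/C/E] holding=-
step 3 (unstack(F, D)) [no-op]: towers=[D/A; F/B/C/E] holding=-
step 4 (unstack(A, D)): towers=[D; F/B/C/E] holding=A
step 5 (putdown(A)): towers=[A; D; F/B/C/E] holding=-

towers=[A; D; F/B/C/E] holding=-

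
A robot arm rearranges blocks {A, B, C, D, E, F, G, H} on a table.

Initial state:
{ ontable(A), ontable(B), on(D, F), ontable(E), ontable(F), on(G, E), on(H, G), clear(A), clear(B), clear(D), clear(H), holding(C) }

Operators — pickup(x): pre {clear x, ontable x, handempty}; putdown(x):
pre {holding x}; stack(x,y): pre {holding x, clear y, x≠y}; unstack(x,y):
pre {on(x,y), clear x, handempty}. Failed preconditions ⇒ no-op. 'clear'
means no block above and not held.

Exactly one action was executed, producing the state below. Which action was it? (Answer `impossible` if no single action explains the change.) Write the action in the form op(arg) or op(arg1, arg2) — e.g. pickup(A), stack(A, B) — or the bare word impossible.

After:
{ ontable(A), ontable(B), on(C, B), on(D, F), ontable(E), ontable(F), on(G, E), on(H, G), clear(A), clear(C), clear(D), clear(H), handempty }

stack(C, B)

target: towers=[A; B/C; E/G/H; F/D] holding=-
        putdown(C) → towers=[A; B; C; E/G/H; F/D] holding=-
       stack(C, A) → towers=[A/C; B; E/G/H; F/D] holding=-
       stack(C, H) → towers=[A; B; E/G/H/C; F/D] holding=-
       stack(C, B) → towers=[A; B/C; E/G/H; F/D] holding=-  ← match
       stack(C, D) → towers=[A; B; E/G/H; F/D/C] holding=-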